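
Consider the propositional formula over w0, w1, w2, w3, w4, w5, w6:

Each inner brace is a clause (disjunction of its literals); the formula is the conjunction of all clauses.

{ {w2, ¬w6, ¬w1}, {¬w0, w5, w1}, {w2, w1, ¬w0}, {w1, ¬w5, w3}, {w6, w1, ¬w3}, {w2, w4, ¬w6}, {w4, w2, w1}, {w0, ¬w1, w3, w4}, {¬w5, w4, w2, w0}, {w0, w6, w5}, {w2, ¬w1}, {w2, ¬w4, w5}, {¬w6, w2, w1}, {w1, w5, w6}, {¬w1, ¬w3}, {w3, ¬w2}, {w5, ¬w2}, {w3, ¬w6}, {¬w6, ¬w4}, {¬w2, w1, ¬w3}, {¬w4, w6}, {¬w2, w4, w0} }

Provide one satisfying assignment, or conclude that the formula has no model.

Case w2 = True:
The clause (w3) is unit, so w3 = True.
The clause (¬w1) is unit, so w1 = False.
Now (w1) is unsatisfied and unit — conflict.
Backtrack on w2: now try w2 = False.
The clause (¬w1) is unit, so w1 = False.
The clause (¬w0) is unit, so w0 = False.
The clause (w4) is unit, so w4 = True.
The clause (w5) is unit, so w5 = True.
The clause (w3) is unit, so w3 = True.
The clause (w6) is unit, so w6 = True.
Now (¬w6) is unsatisfied and unit — conflict.
Either choice for w2 ends in contradiction.

UNSATISFIABLE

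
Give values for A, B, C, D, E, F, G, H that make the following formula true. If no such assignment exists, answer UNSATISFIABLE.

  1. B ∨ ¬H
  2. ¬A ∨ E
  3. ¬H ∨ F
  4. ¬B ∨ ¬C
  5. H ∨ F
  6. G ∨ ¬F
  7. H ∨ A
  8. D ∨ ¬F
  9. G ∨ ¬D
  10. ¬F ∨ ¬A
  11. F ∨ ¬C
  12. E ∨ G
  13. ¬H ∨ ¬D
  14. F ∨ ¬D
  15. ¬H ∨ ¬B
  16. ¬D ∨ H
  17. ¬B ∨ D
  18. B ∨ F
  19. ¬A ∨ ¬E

Case B = True:
The clause (¬C) is unit, so C = False.
The clause (¬H) is unit, so H = False.
The clause (F) is unit, so F = True.
The clause (G) is unit, so G = True.
The clause (A) is unit, so A = True.
That conflicts with the unit clause (¬A).
So B must be the other value — set B = False.
The clause (¬H) is unit, so H = False.
The clause (F) is unit, so F = True.
The clause (G) is unit, so G = True.
The clause (A) is unit, so A = True.
That conflicts with the unit clause (¬A).
Either choice for B ends in contradiction.

UNSATISFIABLE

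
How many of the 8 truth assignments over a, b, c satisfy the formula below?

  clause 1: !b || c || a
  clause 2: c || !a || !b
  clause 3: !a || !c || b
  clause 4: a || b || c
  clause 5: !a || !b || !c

3

There are 2^3 = 8 truth assignments over (a, b, c).
Check each against the 5 clauses (columns in the order a, b, c):
  F F F  ✗ fails (a || b || c)
  F F T  ✓ satisfies all
  F T F  ✗ fails (!b || c || a)
  F T T  ✓ satisfies all
  T F F  ✓ satisfies all
  T F T  ✗ fails (!a || !c || b)
  T T F  ✗ fails (c || !a || !b)
  T T T  ✗ fails (!a || !b || !c)
3 of the 8 rows are models.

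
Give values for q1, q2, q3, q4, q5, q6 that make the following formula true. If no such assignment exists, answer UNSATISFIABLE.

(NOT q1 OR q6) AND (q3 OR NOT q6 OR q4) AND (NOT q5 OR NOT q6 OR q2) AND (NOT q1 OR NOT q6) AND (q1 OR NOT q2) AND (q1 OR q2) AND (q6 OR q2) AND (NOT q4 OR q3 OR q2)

Suppose q1 = false.
The clause (NOT q2) is unit, so q2 = false.
That conflicts with the unit clause (q2).
Undo q1 and try q1 = true.
The clause (q6) is unit, so q6 = true.
That conflicts with the unit clause (NOT q6).
Both values of q1 lead to a conflict.

UNSATISFIABLE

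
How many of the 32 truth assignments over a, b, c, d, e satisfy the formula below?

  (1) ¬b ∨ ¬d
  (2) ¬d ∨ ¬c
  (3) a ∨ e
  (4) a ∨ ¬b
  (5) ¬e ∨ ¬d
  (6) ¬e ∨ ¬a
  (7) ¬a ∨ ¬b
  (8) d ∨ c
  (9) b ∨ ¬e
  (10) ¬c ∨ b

There are 2^5 = 32 truth assignments over (a, b, c, d, e).
Split on e. With e = True, the clauses containing e are satisfied and ¬e drops from the rest; 0 of the 2^4 = 16 assignments to the other variables satisfy what remains.
With e = False, by the same count on the reduced clause set, 1 assignment works.
Total: 0 + 1 = 1.

1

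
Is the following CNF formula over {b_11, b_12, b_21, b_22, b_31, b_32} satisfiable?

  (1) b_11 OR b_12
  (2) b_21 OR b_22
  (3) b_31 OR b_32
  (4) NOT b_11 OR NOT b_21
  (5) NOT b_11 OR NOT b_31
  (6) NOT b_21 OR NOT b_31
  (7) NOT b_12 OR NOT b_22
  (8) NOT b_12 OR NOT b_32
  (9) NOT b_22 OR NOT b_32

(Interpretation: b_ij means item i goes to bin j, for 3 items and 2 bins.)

Branch on b_11: set b_11 = true.
Unit clause (NOT b_21) forces b_21 = false.
Unit clause (b_22) forces b_22 = true.
Unit clause (NOT b_31) forces b_31 = false.
Unit clause (b_32) forces b_32 = true.
That conflicts with the unit clause (NOT b_32).
Backtrack on b_11: now try b_11 = false.
Unit clause (b_12) forces b_12 = true.
Unit clause (NOT b_22) forces b_22 = false.
Unit clause (b_21) forces b_21 = true.
Unit clause (NOT b_31) forces b_31 = false.
Unit clause (b_32) forces b_32 = true.
That conflicts with the unit clause (NOT b_32).
Neither b_11 = true nor b_11 = false works.
No assignment satisfies every clause.

Unsatisfiable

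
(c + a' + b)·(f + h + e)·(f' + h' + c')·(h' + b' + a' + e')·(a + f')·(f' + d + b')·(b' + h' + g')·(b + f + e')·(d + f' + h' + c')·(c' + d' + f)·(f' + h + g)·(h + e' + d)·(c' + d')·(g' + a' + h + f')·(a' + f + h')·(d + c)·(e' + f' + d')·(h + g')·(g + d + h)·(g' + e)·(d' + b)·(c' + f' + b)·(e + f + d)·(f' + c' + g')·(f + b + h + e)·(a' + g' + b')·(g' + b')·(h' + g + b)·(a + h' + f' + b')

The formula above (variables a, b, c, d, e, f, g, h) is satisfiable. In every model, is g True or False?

Suppose g = 1.
Unit clause (h) forces h = 1.
Unit clause (b') forces b = 0.
Unit clause (e) forces e = 1.
Unit clause (f) forces f = 1.
Unit clause (c') forces c = 0.
Unit clause (a') forces a = 0.
But (a) is also a unit clause — contradiction.
So every satisfying assignment has g = False.

False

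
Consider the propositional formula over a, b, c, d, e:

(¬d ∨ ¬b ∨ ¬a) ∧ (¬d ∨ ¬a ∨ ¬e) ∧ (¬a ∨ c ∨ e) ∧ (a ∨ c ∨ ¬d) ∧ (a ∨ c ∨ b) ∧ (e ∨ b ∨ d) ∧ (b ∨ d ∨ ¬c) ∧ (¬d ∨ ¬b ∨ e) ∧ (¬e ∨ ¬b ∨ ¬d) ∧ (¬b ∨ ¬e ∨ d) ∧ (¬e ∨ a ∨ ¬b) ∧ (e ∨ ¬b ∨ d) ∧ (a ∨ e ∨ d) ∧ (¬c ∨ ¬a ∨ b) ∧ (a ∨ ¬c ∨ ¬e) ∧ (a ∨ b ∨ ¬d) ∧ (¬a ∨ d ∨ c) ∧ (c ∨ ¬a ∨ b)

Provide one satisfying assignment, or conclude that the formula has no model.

Suppose d = False.
Suppose e = True.
The clause (¬b) is unit, so b = False.
The clause (¬c) is unit, so c = False.
The clause (a) is unit, so a = True.
Now (¬a) is unsatisfied and unit — conflict.
That branch fails; take e = False instead.
The clause (b) is unit, so b = True.
Now (¬b) is unsatisfied and unit — conflict.
Neither e = True nor e = False works.
That branch fails; take d = True instead.
Suppose b = False.
The clause (a) is unit, so a = True.
The clause (¬e) is unit, so e = False.
The clause (c) is unit, so c = True.
Now (¬c) is unsatisfied and unit — conflict.
That branch fails; take b = True instead.
The clause (¬a) is unit, so a = False.
The clause (c) is unit, so c = True.
The clause (e) is unit, so e = True.
Now (¬e) is unsatisfied and unit — conflict.
Neither b = True nor b = False works.
Neither d = True nor d = False works.

UNSATISFIABLE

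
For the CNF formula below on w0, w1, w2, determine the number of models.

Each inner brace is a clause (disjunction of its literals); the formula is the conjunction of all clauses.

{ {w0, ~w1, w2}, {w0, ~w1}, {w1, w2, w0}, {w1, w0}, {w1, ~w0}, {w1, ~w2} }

2

There are 2^3 = 8 truth assignments over (w0, w1, w2).
Check each against the 6 clauses (columns in the order w0, w1, w2):
  F F F  ✗ fails (w1 | w2 | w0)
  F F T  ✗ fails (w1 | w0)
  F T F  ✗ fails (w0 | ~w1 | w2)
  F T T  ✗ fails (w0 | ~w1)
  T F F  ✗ fails (w1 | ~w0)
  T F T  ✗ fails (w1 | ~w0)
  T T F  ✓ satisfies all
  T T T  ✓ satisfies all
2 of the 8 rows are models.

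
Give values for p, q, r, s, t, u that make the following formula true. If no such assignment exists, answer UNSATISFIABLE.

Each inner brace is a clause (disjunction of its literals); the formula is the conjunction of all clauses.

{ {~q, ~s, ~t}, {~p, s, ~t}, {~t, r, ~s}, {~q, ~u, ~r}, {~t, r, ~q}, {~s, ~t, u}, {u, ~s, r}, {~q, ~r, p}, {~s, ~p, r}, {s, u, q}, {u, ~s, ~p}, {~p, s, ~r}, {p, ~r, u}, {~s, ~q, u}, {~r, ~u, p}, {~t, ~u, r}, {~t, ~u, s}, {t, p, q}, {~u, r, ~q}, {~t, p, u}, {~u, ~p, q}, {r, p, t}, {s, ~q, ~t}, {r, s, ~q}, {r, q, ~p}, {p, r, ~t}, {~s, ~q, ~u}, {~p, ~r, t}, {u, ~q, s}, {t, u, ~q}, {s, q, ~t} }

Suppose q = 0.
Suppose s = 1.
Suppose t = 0.
Unit clause (p) forces p = 1.
Unit clause (r) forces r = 1.
That conflicts with the unit clause (~r).
So t must be the other value — set t = 1.
Unit clause (r) forces r = 1.
Unit clause (u) forces u = 1.
Unit clause (p) forces p = 1.
That conflicts with the unit clause (~p).
Either choice for t ends in contradiction.
So s must be the other value — set s = 0.
Unit clause (u) forces u = 1.
Unit clause (~t) forces t = 0.
Unit clause (p) forces p = 1.
That conflicts with the unit clause (~p).
Either choice for s ends in contradiction.
So q must be the other value — set q = 1.
Suppose s = 0.
Unit clause (~t) forces t = 0.
Unit clause (r) forces r = 1.
Unit clause (~u) forces u = 0.
That conflicts with the unit clause (u).
So s must be the other value — set s = 1.
Unit clause (~t) forces t = 0.
Unit clause (u) forces u = 1.
That conflicts with the unit clause (~u).
Either choice for s ends in contradiction.
Either choice for q ends in contradiction.

UNSATISFIABLE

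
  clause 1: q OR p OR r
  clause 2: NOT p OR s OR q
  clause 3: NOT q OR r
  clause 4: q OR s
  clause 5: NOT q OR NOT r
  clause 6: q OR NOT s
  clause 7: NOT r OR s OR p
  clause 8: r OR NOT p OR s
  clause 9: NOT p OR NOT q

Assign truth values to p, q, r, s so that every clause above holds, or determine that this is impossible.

UNSATISFIABLE

Suppose q = false.
Unit clause (s) forces s = true.
Now (NOT s) is unsatisfied and unit — conflict.
Undo q and try q = true.
Unit clause (r) forces r = true.
Now (NOT r) is unsatisfied and unit — conflict.
Neither q = true nor q = false works.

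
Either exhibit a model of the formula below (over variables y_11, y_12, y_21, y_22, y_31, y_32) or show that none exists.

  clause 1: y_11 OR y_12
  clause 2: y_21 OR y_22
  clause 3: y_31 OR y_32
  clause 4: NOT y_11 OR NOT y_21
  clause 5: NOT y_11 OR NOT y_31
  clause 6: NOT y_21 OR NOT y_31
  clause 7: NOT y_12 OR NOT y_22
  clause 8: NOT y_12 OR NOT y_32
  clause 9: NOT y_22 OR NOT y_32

Suppose y_11 = true.
(NOT y_21) alone gives y_21 = false.
(y_22) alone gives y_22 = true.
(NOT y_31) alone gives y_31 = false.
(y_32) alone gives y_32 = true.
But (NOT y_32) is also a unit clause — contradiction.
Undo y_11 and try y_11 = false.
(y_12) alone gives y_12 = true.
(NOT y_22) alone gives y_22 = false.
(y_21) alone gives y_21 = true.
(NOT y_31) alone gives y_31 = false.
(y_32) alone gives y_32 = true.
But (NOT y_32) is also a unit clause — contradiction.
Either choice for y_11 ends in contradiction.

UNSATISFIABLE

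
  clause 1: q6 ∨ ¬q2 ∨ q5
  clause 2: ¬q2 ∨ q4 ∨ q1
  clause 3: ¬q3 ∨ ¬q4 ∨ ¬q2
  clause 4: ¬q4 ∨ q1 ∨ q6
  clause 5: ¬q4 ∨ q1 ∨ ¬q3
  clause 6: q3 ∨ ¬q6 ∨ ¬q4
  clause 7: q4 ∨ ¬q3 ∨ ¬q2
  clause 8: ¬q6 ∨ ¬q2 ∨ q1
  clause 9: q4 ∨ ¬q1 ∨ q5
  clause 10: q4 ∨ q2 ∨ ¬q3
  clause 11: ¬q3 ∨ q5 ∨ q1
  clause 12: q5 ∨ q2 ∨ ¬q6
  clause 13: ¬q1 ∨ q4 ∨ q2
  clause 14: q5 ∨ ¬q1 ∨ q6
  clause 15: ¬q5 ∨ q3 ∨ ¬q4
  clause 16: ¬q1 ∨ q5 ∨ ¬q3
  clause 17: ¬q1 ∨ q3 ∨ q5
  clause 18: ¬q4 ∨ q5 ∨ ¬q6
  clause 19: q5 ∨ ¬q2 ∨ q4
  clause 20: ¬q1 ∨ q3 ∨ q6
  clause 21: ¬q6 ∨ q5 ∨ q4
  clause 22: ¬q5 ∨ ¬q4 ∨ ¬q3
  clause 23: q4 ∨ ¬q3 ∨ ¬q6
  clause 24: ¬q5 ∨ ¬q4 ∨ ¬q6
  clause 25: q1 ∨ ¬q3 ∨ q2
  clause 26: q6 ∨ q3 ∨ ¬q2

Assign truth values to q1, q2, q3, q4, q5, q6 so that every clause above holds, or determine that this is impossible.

Branch on q6: set q6 = True.
Branch on q3: set q3 = False.
The clause (¬q4) is unit, so q4 = False.
The clause (q5) is unit, so q5 = True.
Branch on q2: set q2 = False.
The clause (¬q1) is unit, so q1 = False.
Every clause now holds.

q1: False; q2: False; q3: False; q4: False; q5: True; q6: True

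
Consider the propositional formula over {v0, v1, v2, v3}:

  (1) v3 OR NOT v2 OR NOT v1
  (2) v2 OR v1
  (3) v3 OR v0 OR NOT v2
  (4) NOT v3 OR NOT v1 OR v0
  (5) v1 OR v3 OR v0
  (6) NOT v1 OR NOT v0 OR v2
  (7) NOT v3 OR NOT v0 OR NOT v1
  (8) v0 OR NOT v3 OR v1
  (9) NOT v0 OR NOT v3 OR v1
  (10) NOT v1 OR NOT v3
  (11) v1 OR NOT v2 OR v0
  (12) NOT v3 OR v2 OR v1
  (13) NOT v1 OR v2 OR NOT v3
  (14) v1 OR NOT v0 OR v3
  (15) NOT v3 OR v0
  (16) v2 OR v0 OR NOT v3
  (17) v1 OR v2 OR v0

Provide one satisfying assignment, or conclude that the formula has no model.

v0: false, v1: true, v2: false, v3: false

Try v2 = false.
Unit clause (v1) forces v1 = true.
Unit clause (NOT v0) forces v0 = false.
Unit clause (NOT v3) forces v3 = false.
Every clause now holds.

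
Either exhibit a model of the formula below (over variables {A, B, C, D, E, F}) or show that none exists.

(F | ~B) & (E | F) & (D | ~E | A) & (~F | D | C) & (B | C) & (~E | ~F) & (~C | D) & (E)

(E) alone gives E = 1.
(~F) alone gives F = 0.
(~B) alone gives B = 0.
(C) alone gives C = 1.
(D) alone gives D = 1.
No clause remains; A is free.

A=1; B=0; C=1; D=1; E=1; F=0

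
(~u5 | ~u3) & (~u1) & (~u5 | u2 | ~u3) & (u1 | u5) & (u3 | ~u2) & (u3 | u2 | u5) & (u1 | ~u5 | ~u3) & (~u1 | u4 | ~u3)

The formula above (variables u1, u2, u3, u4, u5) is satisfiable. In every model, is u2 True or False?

Suppose u2 = 1.
Unit clause (~u1) forces u1 = 0.
Unit clause (u5) forces u5 = 1.
Unit clause (~u3) forces u3 = 0.
That conflicts with the unit clause (u3).
So every satisfying assignment has u2 = False.

False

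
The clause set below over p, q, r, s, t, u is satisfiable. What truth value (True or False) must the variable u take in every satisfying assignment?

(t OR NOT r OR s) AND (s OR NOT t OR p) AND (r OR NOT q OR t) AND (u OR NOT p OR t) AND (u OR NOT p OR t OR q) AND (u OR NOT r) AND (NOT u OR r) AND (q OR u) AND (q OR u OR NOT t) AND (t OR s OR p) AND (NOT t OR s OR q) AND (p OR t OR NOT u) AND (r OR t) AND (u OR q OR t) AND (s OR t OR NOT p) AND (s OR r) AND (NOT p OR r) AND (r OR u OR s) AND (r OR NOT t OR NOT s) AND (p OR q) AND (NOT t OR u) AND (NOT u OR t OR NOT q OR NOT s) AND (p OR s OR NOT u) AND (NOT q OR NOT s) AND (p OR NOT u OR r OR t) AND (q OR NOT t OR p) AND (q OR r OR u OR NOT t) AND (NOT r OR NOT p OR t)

True

Suppose u = false.
(NOT r) alone gives r = false.
(q) alone gives q = true.
(t) alone gives t = true.
But (NOT t) is also a unit clause — contradiction.
So every satisfying assignment has u = True.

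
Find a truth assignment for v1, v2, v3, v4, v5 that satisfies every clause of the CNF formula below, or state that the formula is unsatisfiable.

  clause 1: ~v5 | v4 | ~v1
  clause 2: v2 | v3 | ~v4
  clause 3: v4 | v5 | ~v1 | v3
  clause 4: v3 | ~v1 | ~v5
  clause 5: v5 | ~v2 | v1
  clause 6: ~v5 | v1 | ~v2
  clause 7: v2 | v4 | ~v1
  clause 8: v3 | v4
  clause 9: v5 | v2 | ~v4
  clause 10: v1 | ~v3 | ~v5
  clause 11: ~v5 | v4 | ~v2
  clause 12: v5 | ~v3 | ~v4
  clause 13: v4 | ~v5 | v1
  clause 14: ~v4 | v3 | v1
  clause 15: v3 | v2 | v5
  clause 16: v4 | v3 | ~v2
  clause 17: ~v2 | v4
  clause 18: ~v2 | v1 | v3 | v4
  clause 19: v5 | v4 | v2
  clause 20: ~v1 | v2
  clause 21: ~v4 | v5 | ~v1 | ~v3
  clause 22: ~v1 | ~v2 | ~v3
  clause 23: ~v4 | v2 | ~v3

v1: 1; v2: 1; v3: 0; v4: 1; v5: 0

Branch on v3: set v3 = 0.
Unit clause (v4) forces v4 = 1.
Unit clause (v2) forces v2 = 1.
Unit clause (v1) forces v1 = 1.
Unit clause (~v5) forces v5 = 0.
All clauses are satisfied.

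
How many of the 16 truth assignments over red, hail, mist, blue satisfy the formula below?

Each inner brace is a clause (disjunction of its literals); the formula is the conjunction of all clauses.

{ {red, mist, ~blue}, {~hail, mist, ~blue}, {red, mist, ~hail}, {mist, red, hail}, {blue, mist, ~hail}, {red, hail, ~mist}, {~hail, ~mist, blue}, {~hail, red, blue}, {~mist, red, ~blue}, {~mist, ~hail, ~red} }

4

There are 2^4 = 16 truth assignments over (red, hail, mist, blue).
Check each against the 10 clauses (columns in the order red, hail, mist, blue):
  F F F F  ✗ fails (mist | red | hail)
  F F F T  ✗ fails (red | mist | ~blue)
  F F T F  ✗ fails (red | hail | ~mist)
  F F T T  ✗ fails (red | hail | ~mist)
  F T F F  ✗ fails (red | mist | ~hail)
  F T F T  ✗ fails (red | mist | ~blue)
  F T T F  ✗ fails (~hail | ~mist | blue)
  F T T T  ✗ fails (~mist | red | ~blue)
  T F F F  ✓ satisfies all
  T F F T  ✓ satisfies all
  T F T F  ✓ satisfies all
  T F T T  ✓ satisfies all
  T T F F  ✗ fails (blue | mist | ~hail)
  T T F T  ✗ fails (~hail | mist | ~blue)
  T T T F  ✗ fails (~hail | ~mist | blue)
  T T T T  ✗ fails (~mist | ~hail | ~red)
4 of the 16 rows are models.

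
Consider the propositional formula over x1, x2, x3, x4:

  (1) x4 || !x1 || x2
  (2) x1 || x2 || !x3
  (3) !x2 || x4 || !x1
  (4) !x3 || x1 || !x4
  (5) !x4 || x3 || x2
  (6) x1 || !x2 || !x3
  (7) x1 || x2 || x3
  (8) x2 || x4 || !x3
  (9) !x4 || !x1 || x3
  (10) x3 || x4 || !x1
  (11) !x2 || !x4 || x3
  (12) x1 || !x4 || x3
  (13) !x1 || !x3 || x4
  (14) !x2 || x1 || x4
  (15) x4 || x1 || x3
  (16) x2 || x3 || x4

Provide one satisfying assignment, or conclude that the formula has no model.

x1 ↦ true, x2 ↦ false, x3 ↦ true, x4 ↦ true

Branch on x4: set x4 = true.
Branch on x3: set x3 = true.
(x1) alone gives x1 = true.
Every clause is now satisfied; x2 is unconstrained.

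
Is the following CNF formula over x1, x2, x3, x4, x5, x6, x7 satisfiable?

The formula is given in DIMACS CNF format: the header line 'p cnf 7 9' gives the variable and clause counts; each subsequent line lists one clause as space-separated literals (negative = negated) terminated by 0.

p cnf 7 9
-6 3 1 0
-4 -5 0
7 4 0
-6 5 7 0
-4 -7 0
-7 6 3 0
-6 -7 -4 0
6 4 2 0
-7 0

(¬x7) alone gives x7 = False.
(x4) alone gives x4 = True.
(¬x5) alone gives x5 = False.
(¬x6) alone gives x6 = False.
No clause remains; x1, x2, x3 are free.
A satisfying assignment: x1: True, x2: True, x3: True, x4: True, x5: False, x6: False, x7: False.

Satisfiable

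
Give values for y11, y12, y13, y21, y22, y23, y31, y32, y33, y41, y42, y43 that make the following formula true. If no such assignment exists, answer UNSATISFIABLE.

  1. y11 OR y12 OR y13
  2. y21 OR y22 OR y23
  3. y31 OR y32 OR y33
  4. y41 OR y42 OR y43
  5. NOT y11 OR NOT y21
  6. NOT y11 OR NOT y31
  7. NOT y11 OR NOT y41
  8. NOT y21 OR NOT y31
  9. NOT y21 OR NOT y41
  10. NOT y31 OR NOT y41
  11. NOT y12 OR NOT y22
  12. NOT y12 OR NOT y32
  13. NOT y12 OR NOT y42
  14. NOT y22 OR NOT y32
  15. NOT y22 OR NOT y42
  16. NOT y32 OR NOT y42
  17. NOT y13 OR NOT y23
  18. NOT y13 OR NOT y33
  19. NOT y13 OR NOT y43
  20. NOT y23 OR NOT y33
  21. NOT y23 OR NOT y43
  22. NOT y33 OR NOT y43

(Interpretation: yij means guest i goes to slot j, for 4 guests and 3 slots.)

UNSATISFIABLE

Suppose y11 = false.
Suppose y12 = true.
From the singleton clause (NOT y22), y22 = false.
From the singleton clause (NOT y32), y32 = false.
From the singleton clause (NOT y42), y42 = false.
Suppose y21 = true.
From the singleton clause (NOT y31), y31 = false.
From the singleton clause (y33), y33 = true.
From the singleton clause (NOT y41), y41 = false.
From the singleton clause (y43), y43 = true.
Now (NOT y43) is unsatisfied and unit — conflict.
Undo y21 and try y21 = false.
From the singleton clause (y23), y23 = true.
From the singleton clause (NOT y13), y13 = false.
From the singleton clause (NOT y33), y33 = false.
From the singleton clause (y31), y31 = true.
From the singleton clause (NOT y41), y41 = false.
From the singleton clause (y43), y43 = true.
Now (NOT y43) is unsatisfied and unit — conflict.
Both values of y21 lead to a conflict.
Undo y12 and try y12 = false.
From the singleton clause (y13), y13 = true.
From the singleton clause (NOT y23), y23 = false.
From the singleton clause (NOT y33), y33 = false.
From the singleton clause (NOT y43), y43 = false.
Suppose y21 = true.
From the singleton clause (NOT y31), y31 = false.
From the singleton clause (y32), y32 = true.
From the singleton clause (NOT y41), y41 = false.
From the singleton clause (y42), y42 = true.
Now (NOT y42) is unsatisfied and unit — conflict.
Undo y21 and try y21 = false.
From the singleton clause (y22), y22 = true.
From the singleton clause (NOT y32), y32 = false.
From the singleton clause (y31), y31 = true.
From the singleton clause (NOT y41), y41 = false.
From the singleton clause (y42), y42 = true.
Now (NOT y42) is unsatisfied and unit — conflict.
Both values of y21 lead to a conflict.
Both values of y12 lead to a conflict.
Undo y11 and try y11 = true.
From the singleton clause (NOT y21), y21 = false.
From the singleton clause (NOT y31), y31 = false.
From the singleton clause (NOT y41), y41 = false.
Suppose y22 = true.
From the singleton clause (NOT y12), y12 = false.
From the singleton clause (NOT y32), y32 = false.
From the singleton clause (y33), y33 = true.
From the singleton clause (NOT y42), y42 = false.
From the singleton clause (y43), y43 = true.
Now (NOT y43) is unsatisfied and unit — conflict.
Undo y22 and try y22 = false.
From the singleton clause (y23), y23 = true.
From the singleton clause (NOT y13), y13 = false.
From the singleton clause (NOT y33), y33 = false.
From the singleton clause (y32), y32 = true.
From the singleton clause (NOT y12), y12 = false.
From the singleton clause (NOT y42), y42 = false.
From the singleton clause (y43), y43 = true.
Now (NOT y43) is unsatisfied and unit — conflict.
Both values of y22 lead to a conflict.
Both values of y11 lead to a conflict.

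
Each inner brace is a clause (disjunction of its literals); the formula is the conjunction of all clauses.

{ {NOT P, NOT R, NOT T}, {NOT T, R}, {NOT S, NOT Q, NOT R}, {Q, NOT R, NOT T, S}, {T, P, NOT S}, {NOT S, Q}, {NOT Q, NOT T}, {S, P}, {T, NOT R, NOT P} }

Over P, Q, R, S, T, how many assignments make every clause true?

There are 2^5 = 32 truth assignments over (P, Q, R, S, T).
Split on S. With S = true, the clauses containing S are satisfied and NOT S drops from the rest; 1 of the 2^4 = 16 assignments to the other variables satisfy what remains.
With S = false, by the same count on the reduced clause set, 2 assignments work.
(One model: P=T, Q=F, R=F, S=F, T=F.)
Total: 1 + 2 = 3.

3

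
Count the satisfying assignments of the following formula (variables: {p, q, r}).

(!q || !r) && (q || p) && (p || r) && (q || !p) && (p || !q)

1

There are 2^3 = 8 truth assignments over (p, q, r).
Split on q. With q = true, the clauses containing q are satisfied and !q drops from the rest; 1 of the 2^2 = 4 assignments to the other variables satisfy what remains.
With q = false, by the same count on the reduced clause set, 0 assignments work.
Total: 1 + 0 = 1.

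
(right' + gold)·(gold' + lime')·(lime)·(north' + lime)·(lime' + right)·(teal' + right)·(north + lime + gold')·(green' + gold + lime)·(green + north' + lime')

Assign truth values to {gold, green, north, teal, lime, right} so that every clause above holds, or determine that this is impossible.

From the singleton clause (lime), lime = 1.
From the singleton clause (gold'), gold = 0.
From the singleton clause (right'), right = 0.
But (right) is also a unit clause — contradiction.

UNSATISFIABLE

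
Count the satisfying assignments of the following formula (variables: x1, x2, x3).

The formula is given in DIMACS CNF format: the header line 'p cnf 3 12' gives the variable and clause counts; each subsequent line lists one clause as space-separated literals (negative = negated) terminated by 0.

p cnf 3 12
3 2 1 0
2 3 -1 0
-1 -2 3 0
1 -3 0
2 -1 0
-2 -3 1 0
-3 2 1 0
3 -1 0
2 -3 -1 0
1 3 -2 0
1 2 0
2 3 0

There are 2^3 = 8 truth assignments over (x1, x2, x3).
Check each against the 12 clauses (columns in the order x1, x2, x3):
  F F F  ✗ fails (x3 ∨ x2 ∨ x1)
  F F T  ✗ fails (x1 ∨ ¬x3)
  F T F  ✗ fails (x1 ∨ x3 ∨ ¬x2)
  F T T  ✗ fails (x1 ∨ ¬x3)
  T F F  ✗ fails (x2 ∨ x3 ∨ ¬x1)
  T F T  ✗ fails (x2 ∨ ¬x1)
  T T F  ✗ fails (¬x1 ∨ ¬x2 ∨ x3)
  T T T  ✓ satisfies all
1 of the 8 rows is a model.

1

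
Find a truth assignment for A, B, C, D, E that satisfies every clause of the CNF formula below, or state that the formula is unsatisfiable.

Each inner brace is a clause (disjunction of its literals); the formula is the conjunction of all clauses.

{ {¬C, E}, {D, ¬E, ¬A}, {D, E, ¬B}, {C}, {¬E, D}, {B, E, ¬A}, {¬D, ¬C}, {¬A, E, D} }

UNSATISFIABLE

The clause (C) is unit, so C = True.
The clause (E) is unit, so E = True.
The clause (D) is unit, so D = True.
But (¬D) is also a unit clause — contradiction.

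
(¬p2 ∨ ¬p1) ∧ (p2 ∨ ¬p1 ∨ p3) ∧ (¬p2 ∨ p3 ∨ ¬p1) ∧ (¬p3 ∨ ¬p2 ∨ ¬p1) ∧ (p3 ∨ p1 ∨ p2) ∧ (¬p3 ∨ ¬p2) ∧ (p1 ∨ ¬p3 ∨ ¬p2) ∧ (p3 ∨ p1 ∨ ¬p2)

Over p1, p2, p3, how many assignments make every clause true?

There are 2^3 = 8 truth assignments over (p1, p2, p3).
Check each against the 8 clauses (columns in the order p1, p2, p3):
  F F F  ✗ fails (p3 ∨ p1 ∨ p2)
  F F T  ✓ satisfies all
  F T F  ✗ fails (p3 ∨ p1 ∨ ¬p2)
  F T T  ✗ fails (¬p3 ∨ ¬p2)
  T F F  ✗ fails (p2 ∨ ¬p1 ∨ p3)
  T F T  ✓ satisfies all
  T T F  ✗ fails (¬p2 ∨ ¬p1)
  T T T  ✗ fails (¬p2 ∨ ¬p1)
2 of the 8 rows are models.

2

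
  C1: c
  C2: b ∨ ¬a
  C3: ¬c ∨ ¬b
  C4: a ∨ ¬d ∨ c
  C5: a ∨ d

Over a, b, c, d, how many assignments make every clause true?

There are 2^4 = 16 truth assignments over (a, b, c, d).
Check each against the 5 clauses (columns in the order a, b, c, d):
  F F F F  ✗ fails (c)
  F F F T  ✗ fails (c)
  F F T F  ✗ fails (a ∨ d)
  F F T T  ✓ satisfies all
  F T F F  ✗ fails (c)
  F T F T  ✗ fails (c)
  F T T F  ✗ fails (¬c ∨ ¬b)
  F T T T  ✗ fails (¬c ∨ ¬b)
  T F F F  ✗ fails (c)
  T F F T  ✗ fails (c)
  T F T F  ✗ fails (b ∨ ¬a)
  T F T T  ✗ fails (b ∨ ¬a)
  T T F F  ✗ fails (c)
  T T F T  ✗ fails (c)
  T T T F  ✗ fails (¬c ∨ ¬b)
  T T T T  ✗ fails (¬c ∨ ¬b)
1 of the 16 rows is a model.

1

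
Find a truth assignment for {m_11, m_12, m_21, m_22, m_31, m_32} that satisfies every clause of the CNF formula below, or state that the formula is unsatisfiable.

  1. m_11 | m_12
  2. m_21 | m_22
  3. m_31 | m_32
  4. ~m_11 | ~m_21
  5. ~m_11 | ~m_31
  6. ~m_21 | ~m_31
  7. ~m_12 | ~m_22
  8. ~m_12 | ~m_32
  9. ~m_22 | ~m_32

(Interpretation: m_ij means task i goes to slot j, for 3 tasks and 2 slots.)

Try m_11 = 1.
The clause (~m_21) is unit, so m_21 = 0.
The clause (m_22) is unit, so m_22 = 1.
The clause (~m_31) is unit, so m_31 = 0.
The clause (m_32) is unit, so m_32 = 1.
Now (~m_32) is unsatisfied and unit — conflict.
That branch fails; take m_11 = 0 instead.
The clause (m_12) is unit, so m_12 = 1.
The clause (~m_22) is unit, so m_22 = 0.
The clause (m_21) is unit, so m_21 = 1.
The clause (~m_31) is unit, so m_31 = 0.
The clause (m_32) is unit, so m_32 = 1.
Now (~m_32) is unsatisfied and unit — conflict.
Neither m_11 = 1 nor m_11 = 0 works.

UNSATISFIABLE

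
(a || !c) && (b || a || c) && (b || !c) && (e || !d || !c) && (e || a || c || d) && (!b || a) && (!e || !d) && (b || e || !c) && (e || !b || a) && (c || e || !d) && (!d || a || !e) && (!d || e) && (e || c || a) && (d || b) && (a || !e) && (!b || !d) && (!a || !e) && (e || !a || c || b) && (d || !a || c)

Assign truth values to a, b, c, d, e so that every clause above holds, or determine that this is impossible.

Case a = true:
The clause (!e) is unit, so e = false.
The clause (!d) is unit, so d = false.
The clause (b) is unit, so b = true.
The clause (c) is unit, so c = true.
Every clause now holds.

a: true; b: true; c: true; d: false; e: false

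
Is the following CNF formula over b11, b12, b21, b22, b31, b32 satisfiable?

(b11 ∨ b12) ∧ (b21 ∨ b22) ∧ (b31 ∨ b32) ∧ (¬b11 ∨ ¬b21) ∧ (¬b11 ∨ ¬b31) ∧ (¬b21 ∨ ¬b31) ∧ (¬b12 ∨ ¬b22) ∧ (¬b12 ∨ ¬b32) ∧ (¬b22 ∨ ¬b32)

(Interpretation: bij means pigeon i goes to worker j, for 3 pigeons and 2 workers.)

Branch on b11: set b11 = True.
Unit clause (¬b21) forces b21 = False.
Unit clause (b22) forces b22 = True.
Unit clause (¬b31) forces b31 = False.
Unit clause (b32) forces b32 = True.
But (¬b32) is also a unit clause — contradiction.
Undo b11 and try b11 = False.
Unit clause (b12) forces b12 = True.
Unit clause (¬b22) forces b22 = False.
Unit clause (b21) forces b21 = True.
Unit clause (¬b31) forces b31 = False.
Unit clause (b32) forces b32 = True.
But (¬b32) is also a unit clause — contradiction.
Neither b11 = True nor b11 = False works.
No assignment satisfies every clause.

No, unsatisfiable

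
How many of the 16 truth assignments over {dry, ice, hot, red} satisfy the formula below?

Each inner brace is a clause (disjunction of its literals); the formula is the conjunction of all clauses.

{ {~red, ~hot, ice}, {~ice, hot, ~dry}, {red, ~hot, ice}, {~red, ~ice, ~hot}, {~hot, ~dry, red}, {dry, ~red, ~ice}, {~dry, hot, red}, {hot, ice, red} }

There are 2^4 = 16 truth assignments over (dry, ice, hot, red).
Split on hot. With hot = 1, the clauses containing hot are satisfied and ~hot drops from the rest; 1 of the 2^3 = 8 assignments to the other variables satisfy what remains.
With hot = 0, by the same count on the reduced clause set, 3 assignments work.
(One model: dry=F, ice=F, hot=F, red=T.)
Total: 1 + 3 = 4.

4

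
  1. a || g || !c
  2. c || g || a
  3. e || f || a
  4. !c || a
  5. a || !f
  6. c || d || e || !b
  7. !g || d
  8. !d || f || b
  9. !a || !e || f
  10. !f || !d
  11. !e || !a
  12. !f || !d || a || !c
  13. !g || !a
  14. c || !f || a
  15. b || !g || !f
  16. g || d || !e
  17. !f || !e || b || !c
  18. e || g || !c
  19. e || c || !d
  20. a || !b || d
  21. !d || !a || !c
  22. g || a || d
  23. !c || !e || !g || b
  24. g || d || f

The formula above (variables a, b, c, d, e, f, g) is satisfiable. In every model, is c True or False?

False

Suppose c = true.
Unit clause (a) forces a = true.
Unit clause (!e) forces e = false.
Unit clause (!g) forces g = false.
That conflicts with the unit clause (g).
So every satisfying assignment has c = False.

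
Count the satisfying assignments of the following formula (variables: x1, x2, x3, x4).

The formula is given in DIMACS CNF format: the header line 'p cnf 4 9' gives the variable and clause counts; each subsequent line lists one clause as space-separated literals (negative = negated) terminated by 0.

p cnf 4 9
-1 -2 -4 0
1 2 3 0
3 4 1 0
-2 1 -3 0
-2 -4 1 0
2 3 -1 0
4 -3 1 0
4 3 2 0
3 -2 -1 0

4

There are 2^4 = 16 truth assignments over (x1, x2, x3, x4).
Check each against the 9 clauses (columns in the order x1, x2, x3, x4):
  F F F F  ✗ fails (x1 ∨ x2 ∨ x3)
  F F F T  ✗ fails (x1 ∨ x2 ∨ x3)
  F F T F  ✗ fails (x4 ∨ ¬x3 ∨ x1)
  F F T T  ✓ satisfies all
  F T F F  ✗ fails (x3 ∨ x4 ∨ x1)
  F T F T  ✗ fails (¬x2 ∨ ¬x4 ∨ x1)
  F T T F  ✗ fails (¬x2 ∨ x1 ∨ ¬x3)
  F T T T  ✗ fails (¬x2 ∨ x1 ∨ ¬x3)
  T F F F  ✗ fails (x2 ∨ x3 ∨ ¬x1)
  T F F T  ✗ fails (x2 ∨ x3 ∨ ¬x1)
  T F T F  ✓ satisfies all
  T F T T  ✓ satisfies all
  T T F F  ✗ fails (x3 ∨ ¬x2 ∨ ¬x1)
  T T F T  ✗ fails (¬x1 ∨ ¬x2 ∨ ¬x4)
  T T T F  ✓ satisfies all
  T T T T  ✗ fails (¬x1 ∨ ¬x2 ∨ ¬x4)
4 of the 16 rows are models.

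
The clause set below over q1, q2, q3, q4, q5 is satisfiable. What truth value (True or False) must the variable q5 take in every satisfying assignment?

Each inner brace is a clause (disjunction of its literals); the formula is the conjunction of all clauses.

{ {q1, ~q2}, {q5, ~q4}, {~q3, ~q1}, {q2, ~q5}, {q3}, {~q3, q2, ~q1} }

Suppose q5 = 1.
From the singleton clause (q2), q2 = 1.
From the singleton clause (q1), q1 = 1.
From the singleton clause (~q3), q3 = 0.
That conflicts with the unit clause (q3).
So every satisfying assignment has q5 = False.

False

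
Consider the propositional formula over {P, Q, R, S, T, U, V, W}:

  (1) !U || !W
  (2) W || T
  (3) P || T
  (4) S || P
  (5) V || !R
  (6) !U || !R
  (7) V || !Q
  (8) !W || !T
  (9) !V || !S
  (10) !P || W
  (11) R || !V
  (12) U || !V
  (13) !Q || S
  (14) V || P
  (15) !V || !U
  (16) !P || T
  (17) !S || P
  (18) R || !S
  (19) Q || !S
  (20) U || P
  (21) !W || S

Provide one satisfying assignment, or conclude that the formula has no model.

UNSATISFIABLE

Case U = false:
Unit clause (!V) forces V = false.
Unit clause (!R) forces R = false.
Unit clause (!Q) forces Q = false.
Unit clause (P) forces P = true.
Unit clause (W) forces W = true.
Unit clause (!T) forces T = false.
Now (T) is unsatisfied and unit — conflict.
Backtrack on U: now try U = true.
Unit clause (!W) forces W = false.
Unit clause (T) forces T = true.
Unit clause (!R) forces R = false.
Unit clause (!P) forces P = false.
Unit clause (S) forces S = true.
Now (!S) is unsatisfied and unit — conflict.
Either choice for U ends in contradiction.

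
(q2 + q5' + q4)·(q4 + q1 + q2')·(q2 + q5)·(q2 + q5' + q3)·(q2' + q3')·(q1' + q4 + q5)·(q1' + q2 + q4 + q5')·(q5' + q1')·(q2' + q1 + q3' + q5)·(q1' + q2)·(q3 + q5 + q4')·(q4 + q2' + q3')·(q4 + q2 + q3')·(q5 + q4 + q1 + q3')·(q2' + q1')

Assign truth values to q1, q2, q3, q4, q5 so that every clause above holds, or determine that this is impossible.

q1 ↦ 0; q2 ↦ 1; q3 ↦ 0; q4 ↦ 1; q5 ↦ 1

Branch on q2: set q2 = 1.
The clause (q3') is unit, so q3 = 0.
The clause (q1') is unit, so q1 = 0.
The clause (q4) is unit, so q4 = 1.
The clause (q5) is unit, so q5 = 1.
Every clause now holds.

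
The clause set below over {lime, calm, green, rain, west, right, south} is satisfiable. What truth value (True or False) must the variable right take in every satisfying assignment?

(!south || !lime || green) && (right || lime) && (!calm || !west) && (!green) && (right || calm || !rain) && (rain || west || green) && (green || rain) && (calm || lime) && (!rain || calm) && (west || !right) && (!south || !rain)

Suppose right = true.
The clause (!green) is unit, so green = false.
The clause (rain) is unit, so rain = true.
The clause (calm) is unit, so calm = true.
The clause (!west) is unit, so west = false.
That conflicts with the unit clause (west).
So every satisfying assignment has right = False.

False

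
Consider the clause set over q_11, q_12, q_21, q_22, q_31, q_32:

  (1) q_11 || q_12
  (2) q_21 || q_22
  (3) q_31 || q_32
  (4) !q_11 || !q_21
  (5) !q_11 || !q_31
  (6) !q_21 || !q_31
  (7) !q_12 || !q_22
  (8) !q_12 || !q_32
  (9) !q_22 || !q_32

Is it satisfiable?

Branch on q_11: set q_11 = true.
Unit clause (!q_21) forces q_21 = false.
Unit clause (q_22) forces q_22 = true.
Unit clause (!q_31) forces q_31 = false.
Unit clause (q_32) forces q_32 = true.
That conflicts with the unit clause (!q_32).
Undo q_11 and try q_11 = false.
Unit clause (q_12) forces q_12 = true.
Unit clause (!q_22) forces q_22 = false.
Unit clause (q_21) forces q_21 = true.
Unit clause (!q_31) forces q_31 = false.
Unit clause (q_32) forces q_32 = true.
That conflicts with the unit clause (!q_32).
Either choice for q_11 ends in contradiction.
No assignment satisfies every clause.

No, unsatisfiable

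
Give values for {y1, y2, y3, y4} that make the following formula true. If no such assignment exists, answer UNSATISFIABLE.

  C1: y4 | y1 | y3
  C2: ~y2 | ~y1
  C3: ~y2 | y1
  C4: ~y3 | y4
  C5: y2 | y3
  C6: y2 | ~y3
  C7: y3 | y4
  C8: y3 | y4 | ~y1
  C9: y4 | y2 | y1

UNSATISFIABLE

Suppose y2 = 0.
(y3) alone gives y3 = 1.
That conflicts with the unit clause (~y3).
Backtrack on y2: now try y2 = 1.
(~y1) alone gives y1 = 0.
That conflicts with the unit clause (y1).
Neither y2 = 1 nor y2 = 0 works.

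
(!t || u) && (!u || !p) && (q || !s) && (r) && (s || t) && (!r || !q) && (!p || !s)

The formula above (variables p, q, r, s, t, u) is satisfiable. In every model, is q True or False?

False

Suppose q = true.
Unit clause (r) forces r = true.
But (!r) is also a unit clause — contradiction.
So every satisfying assignment has q = False.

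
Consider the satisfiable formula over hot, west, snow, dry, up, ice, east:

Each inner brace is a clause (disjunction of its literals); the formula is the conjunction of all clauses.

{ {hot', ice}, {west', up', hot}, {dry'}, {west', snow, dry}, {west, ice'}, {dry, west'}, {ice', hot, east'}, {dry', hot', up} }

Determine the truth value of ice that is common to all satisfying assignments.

False

Suppose ice = 1.
Unit clause (dry') forces dry = 0.
Unit clause (west) forces west = 1.
That conflicts with the unit clause (west').
So every satisfying assignment has ice = False.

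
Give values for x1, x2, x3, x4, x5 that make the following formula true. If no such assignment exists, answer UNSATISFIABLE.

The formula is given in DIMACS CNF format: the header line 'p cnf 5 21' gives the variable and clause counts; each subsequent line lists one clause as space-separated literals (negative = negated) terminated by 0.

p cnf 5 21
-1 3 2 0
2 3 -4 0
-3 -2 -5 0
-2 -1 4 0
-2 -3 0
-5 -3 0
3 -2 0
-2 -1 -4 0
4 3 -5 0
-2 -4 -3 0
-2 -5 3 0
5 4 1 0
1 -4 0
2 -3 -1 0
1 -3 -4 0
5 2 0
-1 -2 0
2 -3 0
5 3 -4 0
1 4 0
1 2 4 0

UNSATISFIABLE

Branch on x2: set x2 = False.
Unit clause (x5) forces x5 = True.
Unit clause (¬x3) forces x3 = False.
Unit clause (¬x1) forces x1 = False.
Unit clause (¬x4) forces x4 = False.
But (x4) is also a unit clause — contradiction.
So x2 must be the other value — set x2 = True.
Unit clause (¬x3) forces x3 = False.
But (x3) is also a unit clause — contradiction.
Either choice for x2 ends in contradiction.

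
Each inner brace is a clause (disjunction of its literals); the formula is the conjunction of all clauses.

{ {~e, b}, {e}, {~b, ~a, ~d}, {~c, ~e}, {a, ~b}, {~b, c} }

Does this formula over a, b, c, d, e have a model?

Unit clause (e) forces e = 1.
Unit clause (b) forces b = 1.
Unit clause (~c) forces c = 0.
That conflicts with the unit clause (c).
No assignment satisfies every clause.

Unsatisfiable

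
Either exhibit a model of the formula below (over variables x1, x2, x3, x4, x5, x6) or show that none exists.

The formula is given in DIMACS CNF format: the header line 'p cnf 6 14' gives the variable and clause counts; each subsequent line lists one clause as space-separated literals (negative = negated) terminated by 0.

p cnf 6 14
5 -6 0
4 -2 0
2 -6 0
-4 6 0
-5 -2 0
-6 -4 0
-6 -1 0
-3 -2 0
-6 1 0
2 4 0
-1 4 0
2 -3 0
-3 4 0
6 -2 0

UNSATISFIABLE

Branch on x5: set x5 = True.
(¬x2) alone gives x2 = False.
(¬x6) alone gives x6 = False.
(¬x4) alone gives x4 = False.
Now (x4) is unsatisfied and unit — conflict.
Backtrack on x5: now try x5 = False.
(¬x6) alone gives x6 = False.
(¬x4) alone gives x4 = False.
(¬x2) alone gives x2 = False.
Now (x2) is unsatisfied and unit — conflict.
Neither x5 = True nor x5 = False works.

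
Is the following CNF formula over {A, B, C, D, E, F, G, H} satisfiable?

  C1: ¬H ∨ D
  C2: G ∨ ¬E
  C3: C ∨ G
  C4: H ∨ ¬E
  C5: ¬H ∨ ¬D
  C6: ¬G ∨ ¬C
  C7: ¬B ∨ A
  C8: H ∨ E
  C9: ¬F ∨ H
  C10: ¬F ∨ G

Case H = False:
Unit clause (¬E) forces E = False.
Now (E) is unsatisfied and unit — conflict.
That branch fails; take H = True instead.
Unit clause (D) forces D = True.
Now (¬D) is unsatisfied and unit — conflict.
Neither H = True nor H = False works.
No assignment satisfies every clause.

No, unsatisfiable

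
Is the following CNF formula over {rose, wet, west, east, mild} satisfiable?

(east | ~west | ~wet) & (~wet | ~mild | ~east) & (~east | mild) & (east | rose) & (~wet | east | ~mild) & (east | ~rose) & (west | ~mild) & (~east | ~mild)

Suppose east = 0.
The clause (rose) is unit, so rose = 1.
Now (~rose) is unsatisfied and unit — conflict.
That branch fails; take east = 1 instead.
The clause (mild) is unit, so mild = 1.
Now (~mild) is unsatisfied and unit — conflict.
Either choice for east ends in contradiction.
No assignment satisfies every clause.

No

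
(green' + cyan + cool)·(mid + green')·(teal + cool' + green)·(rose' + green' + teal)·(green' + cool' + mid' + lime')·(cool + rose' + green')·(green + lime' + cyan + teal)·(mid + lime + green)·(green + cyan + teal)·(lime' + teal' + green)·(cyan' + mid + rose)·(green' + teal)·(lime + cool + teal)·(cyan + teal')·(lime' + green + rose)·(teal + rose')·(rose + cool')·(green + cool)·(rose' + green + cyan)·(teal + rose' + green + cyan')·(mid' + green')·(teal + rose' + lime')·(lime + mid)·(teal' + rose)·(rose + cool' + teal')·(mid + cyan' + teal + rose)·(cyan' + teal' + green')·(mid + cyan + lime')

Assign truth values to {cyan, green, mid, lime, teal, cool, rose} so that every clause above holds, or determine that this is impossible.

cyan=1; green=0; mid=1; lime=0; teal=1; cool=1; rose=1

Case mid = 1:
From the singleton clause (green'), green = 0.
From the singleton clause (cool), cool = 1.
From the singleton clause (teal), teal = 1.
From the singleton clause (lime'), lime = 0.
From the singleton clause (cyan), cyan = 1.
From the singleton clause (rose), rose = 1.
Every clause now holds.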